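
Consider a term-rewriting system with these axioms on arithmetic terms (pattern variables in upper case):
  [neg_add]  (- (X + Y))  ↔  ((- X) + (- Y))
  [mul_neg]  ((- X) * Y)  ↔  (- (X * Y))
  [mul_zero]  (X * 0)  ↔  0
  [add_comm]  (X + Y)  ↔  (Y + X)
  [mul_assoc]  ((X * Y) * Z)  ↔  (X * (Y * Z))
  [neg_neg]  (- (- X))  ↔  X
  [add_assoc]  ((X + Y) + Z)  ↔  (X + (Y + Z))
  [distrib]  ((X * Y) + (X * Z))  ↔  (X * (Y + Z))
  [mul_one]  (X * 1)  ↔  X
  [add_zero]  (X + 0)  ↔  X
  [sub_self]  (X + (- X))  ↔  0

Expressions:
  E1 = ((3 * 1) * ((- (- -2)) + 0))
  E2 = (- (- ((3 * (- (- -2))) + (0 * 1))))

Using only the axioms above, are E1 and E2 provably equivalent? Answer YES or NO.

YES

(1) (3 * 1)  =[mul_one →]=  3    ⊢ (3 * ((- (- -2)) + 0))
(2) ((- (- -2)) + 0)  =[add_zero →]=  (- (- -2))    ⊢ (3 * (- (- -2)))
(3) (3 * (- (- -2)))  =[add_zero ←]=  ((3 * (- (- -2))) + 0)
(4) 0  =[mul_one ←]=  (0 * 1)    ⊢ ((3 * (- (- -2))) + (0 * 1))
(5) ((3 * (- (- -2))) + (0 * 1))  =[neg_neg ←]=  (- (- ((3 * (- (- -2))) + (0 * 1))))    ⊢ E2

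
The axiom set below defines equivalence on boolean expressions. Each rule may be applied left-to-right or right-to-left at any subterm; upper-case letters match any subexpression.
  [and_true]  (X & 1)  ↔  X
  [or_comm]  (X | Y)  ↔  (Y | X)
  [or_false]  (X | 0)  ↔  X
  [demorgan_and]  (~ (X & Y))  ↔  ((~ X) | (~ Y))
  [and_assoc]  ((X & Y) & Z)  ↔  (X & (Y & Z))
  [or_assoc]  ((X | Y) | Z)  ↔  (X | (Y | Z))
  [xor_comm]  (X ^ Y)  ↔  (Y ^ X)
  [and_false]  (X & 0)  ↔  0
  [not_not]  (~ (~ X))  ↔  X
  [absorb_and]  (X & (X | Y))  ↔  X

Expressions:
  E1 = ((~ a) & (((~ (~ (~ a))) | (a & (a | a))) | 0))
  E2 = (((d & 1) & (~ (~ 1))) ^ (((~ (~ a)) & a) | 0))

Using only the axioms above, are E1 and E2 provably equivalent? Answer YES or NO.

NO

The axioms are sound identities: if E1 ↔* E2 then E1 and E2 evaluate identically under any assignment.
Under a=0, d=0: E1 evaluates to 1, E2 to 0. Distinct ⇒ no rewrite sequence connects them.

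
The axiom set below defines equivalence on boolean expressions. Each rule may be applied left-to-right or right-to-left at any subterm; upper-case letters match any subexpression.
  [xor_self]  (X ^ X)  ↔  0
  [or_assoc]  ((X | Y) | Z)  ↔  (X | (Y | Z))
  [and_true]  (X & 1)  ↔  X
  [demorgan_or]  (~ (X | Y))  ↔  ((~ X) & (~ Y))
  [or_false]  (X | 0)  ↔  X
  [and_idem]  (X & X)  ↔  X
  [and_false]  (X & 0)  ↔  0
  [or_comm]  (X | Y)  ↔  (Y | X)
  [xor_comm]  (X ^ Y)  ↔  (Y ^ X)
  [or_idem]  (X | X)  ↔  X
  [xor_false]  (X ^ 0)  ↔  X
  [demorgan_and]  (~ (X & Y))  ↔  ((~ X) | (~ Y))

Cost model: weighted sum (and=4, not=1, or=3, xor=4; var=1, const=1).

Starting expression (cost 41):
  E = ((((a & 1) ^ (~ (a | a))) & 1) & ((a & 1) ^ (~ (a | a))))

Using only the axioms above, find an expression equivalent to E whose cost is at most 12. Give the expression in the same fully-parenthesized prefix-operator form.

1. [and_true →] (((a & 1) ^ (~ (a | a))) & 1)  →  ((a & 1) ^ (~ (a | a)));  E = (((a & 1) ^ (~ (a | a))) & ((a & 1) ^ (~ (a | a))))
2. [and_idem →] (((a & 1) ^ (~ (a | a))) & ((a & 1) ^ (~ (a | a))))  →  ((a & 1) ^ (~ (a | a)))
3. [or_idem →] (a | a)  →  a;  cost 12 ≤ 12, done

((a & 1) ^ (~ a))   [cost 12]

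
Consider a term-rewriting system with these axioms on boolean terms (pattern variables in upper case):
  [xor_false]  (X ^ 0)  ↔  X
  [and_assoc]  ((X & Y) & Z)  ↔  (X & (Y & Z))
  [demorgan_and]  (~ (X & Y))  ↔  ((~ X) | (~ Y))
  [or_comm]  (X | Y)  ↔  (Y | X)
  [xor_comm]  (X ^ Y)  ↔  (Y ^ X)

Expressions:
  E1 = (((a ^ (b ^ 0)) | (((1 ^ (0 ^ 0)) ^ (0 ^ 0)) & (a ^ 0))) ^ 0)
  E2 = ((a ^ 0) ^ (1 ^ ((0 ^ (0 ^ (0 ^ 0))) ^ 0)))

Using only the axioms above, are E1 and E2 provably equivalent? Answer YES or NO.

NO

All listed rules preserve value, hence provable equivalence implies equal values everywhere; look for a separating assignment.
a=0, b=0 gives E1 ↦ 0, E2 ↦ 1; values differ ⇒ not provably equivalent.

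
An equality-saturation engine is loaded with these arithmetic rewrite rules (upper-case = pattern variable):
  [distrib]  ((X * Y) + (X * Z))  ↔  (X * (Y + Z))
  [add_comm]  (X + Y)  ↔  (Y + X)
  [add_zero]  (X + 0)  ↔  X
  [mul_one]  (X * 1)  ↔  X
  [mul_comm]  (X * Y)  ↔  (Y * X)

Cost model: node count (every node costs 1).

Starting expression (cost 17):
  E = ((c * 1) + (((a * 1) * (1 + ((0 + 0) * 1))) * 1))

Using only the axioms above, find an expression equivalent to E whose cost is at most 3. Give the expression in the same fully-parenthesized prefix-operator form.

(c + a)   [cost 3]

1. [add_zero →] (0 + 0)  →  0;  E = ((c * 1) + (((a * 1) * (1 + (0 * 1))) * 1))
2. [mul_one →] (0 * 1)  →  0;  E = ((c * 1) + (((a * 1) * (1 + 0)) * 1))
3. [mul_one →] (((a * 1) * (1 + 0)) * 1)  →  ((a * 1) * (1 + 0));  E = ((c * 1) + ((a * 1) * (1 + 0)))
4. [add_zero →] (1 + 0)  →  1;  E = ((c * 1) + ((a * 1) * 1))
5. [mul_one →] ((a * 1) * 1)  →  (a * 1);  E = ((c * 1) + (a * 1))
6. [mul_one →] (a * 1)  →  a;  E = ((c * 1) + a)
7. [mul_one →] (c * 1)  →  c;  cost 3 ≤ 3, done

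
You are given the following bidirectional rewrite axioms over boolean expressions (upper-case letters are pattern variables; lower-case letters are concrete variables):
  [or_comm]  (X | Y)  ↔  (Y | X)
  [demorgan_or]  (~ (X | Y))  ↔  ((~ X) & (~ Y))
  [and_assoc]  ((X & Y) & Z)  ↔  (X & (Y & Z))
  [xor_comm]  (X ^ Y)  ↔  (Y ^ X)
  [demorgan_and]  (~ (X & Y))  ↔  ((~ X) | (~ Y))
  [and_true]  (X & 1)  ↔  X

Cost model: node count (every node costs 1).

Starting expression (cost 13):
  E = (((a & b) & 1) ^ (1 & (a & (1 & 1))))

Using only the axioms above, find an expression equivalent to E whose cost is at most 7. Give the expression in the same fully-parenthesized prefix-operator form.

1. [and_true →] (1 & 1)  →  1;  E = (((a & b) & 1) ^ (1 & (a & 1)))
2. [and_true →] (a & 1)  →  a;  E = (((a & b) & 1) ^ (1 & a))
3. [and_true →] ((a & b) & 1)  →  (a & b);  cost 7 ≤ 7, done

((a & b) ^ (1 & a))   [cost 7]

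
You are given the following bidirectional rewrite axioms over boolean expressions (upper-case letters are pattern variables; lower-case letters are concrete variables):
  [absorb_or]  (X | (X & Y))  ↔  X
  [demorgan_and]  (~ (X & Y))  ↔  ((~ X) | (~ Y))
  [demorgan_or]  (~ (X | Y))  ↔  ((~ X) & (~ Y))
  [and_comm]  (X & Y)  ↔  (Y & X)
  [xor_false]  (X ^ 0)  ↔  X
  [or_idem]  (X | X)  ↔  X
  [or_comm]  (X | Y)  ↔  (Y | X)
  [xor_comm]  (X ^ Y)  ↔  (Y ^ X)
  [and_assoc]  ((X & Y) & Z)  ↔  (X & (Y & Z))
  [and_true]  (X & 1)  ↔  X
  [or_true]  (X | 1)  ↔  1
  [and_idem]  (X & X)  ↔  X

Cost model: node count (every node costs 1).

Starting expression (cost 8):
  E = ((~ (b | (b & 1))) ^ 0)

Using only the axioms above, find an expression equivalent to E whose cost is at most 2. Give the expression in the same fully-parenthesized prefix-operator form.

step 1: xor_false (→) rewrites ((~ (b | (b & 1))) ^ 0) into (~ (b | (b & 1)))
step 2: demorgan_or (→) rewrites (~ (b | (b & 1))) into ((~ b) & (~ (b & 1)))
step 3: and_true (→) rewrites (b & 1) into b, now ((~ b) & (~ b))
step 4: and_idem (→) rewrites ((~ b) & (~ b)) into (~ b), reaching cost 2 (bound 2)

(~ b)   [cost 2]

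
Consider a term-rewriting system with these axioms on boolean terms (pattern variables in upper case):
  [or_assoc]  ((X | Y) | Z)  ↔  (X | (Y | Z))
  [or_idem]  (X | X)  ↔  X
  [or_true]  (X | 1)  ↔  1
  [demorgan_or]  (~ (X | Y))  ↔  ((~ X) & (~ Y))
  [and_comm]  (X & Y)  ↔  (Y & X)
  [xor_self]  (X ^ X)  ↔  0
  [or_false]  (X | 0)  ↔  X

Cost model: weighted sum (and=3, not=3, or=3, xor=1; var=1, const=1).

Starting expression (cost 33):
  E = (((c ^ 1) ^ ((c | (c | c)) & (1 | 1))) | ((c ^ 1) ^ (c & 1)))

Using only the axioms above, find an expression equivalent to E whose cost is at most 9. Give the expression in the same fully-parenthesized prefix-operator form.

step 1: or_idem (→) rewrites (c | c) into c, now (((c ^ 1) ^ ((c | c) & (1 | 1))) | ((c ^ 1) ^ (c & 1)))
step 2: or_idem (→) rewrites (c | c) into c, now (((c ^ 1) ^ (c & (1 | 1))) | ((c ^ 1) ^ (c & 1)))
step 3: or_idem (→) rewrites (1 | 1) into 1, now (((c ^ 1) ^ (c & 1)) | ((c ^ 1) ^ (c & 1)))
step 4: or_idem (→) rewrites (((c ^ 1) ^ (c & 1)) | ((c ^ 1) ^ (c & 1))) into ((c ^ 1) ^ (c & 1)), reaching cost 9 (bound 9)

((c ^ 1) ^ (c & 1))   [cost 9]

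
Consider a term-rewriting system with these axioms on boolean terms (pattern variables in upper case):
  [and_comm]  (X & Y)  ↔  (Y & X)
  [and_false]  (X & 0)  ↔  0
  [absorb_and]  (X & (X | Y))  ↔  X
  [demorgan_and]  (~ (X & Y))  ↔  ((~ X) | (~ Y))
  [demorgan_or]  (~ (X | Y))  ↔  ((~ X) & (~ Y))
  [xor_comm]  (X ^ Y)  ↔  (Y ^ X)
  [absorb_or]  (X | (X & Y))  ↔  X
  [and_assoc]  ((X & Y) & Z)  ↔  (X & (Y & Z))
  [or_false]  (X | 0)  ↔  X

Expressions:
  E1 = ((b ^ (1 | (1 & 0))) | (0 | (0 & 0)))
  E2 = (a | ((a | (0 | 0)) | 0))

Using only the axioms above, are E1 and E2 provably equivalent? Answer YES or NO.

The axioms are sound identities: if E1 ↔* E2 then E1 and E2 evaluate identically under any assignment.
Under a=0, b=0: E1 evaluates to 1, E2 to 0. Distinct ⇒ no rewrite sequence connects them.

NO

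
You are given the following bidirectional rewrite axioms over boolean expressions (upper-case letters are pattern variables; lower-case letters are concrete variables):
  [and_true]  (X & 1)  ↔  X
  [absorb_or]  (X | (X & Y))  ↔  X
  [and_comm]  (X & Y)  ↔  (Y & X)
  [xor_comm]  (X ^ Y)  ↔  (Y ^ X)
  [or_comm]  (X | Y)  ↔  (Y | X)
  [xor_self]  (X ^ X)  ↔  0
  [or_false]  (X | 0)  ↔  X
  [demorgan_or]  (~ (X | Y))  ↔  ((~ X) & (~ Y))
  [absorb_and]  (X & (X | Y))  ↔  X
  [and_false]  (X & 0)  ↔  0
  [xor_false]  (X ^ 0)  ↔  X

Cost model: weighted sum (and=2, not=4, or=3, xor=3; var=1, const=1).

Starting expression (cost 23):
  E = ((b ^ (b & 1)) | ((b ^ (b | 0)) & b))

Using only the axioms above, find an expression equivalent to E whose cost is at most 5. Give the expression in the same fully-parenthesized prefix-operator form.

(1) (b | 0)  =[or_false →]=  b    ⊢ ((b ^ (b & 1)) | ((b ^ b) & b))
(2) (b & 1)  =[and_true →]=  b    ⊢ ((b ^ b) | ((b ^ b) & b))
(3) ((b ^ b) | ((b ^ b) & b))  =[absorb_or →]=  (b ^ b)    ⊢ cost 5, within 5

(b ^ b)   [cost 5]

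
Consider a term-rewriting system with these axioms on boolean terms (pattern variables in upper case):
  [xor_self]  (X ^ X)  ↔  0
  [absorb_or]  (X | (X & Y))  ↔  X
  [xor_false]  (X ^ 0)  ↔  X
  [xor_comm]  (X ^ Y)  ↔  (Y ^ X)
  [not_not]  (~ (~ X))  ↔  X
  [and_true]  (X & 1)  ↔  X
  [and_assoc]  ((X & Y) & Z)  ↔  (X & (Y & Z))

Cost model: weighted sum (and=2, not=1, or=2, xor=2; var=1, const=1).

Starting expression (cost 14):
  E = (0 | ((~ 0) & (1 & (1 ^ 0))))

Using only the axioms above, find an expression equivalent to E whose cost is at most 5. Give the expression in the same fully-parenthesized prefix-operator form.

(0 | (~ 0))   [cost 5]

step 1: xor_false (→) rewrites (1 ^ 0) into 1, now (0 | ((~ 0) & (1 & 1)))
step 2: and_true (→) rewrites (1 & 1) into 1, now (0 | ((~ 0) & 1))
step 3: and_true (→) rewrites ((~ 0) & 1) into (~ 0), reaching cost 5 (bound 5)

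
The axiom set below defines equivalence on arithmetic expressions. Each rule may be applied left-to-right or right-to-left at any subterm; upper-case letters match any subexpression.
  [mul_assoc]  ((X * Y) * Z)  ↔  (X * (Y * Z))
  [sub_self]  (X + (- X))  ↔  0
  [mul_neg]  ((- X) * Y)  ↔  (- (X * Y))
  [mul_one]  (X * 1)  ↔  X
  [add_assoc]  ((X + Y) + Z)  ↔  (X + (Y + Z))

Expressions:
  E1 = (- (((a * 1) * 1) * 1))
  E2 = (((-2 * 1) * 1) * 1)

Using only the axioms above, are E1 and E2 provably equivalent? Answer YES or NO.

NO

All listed rules preserve value, hence provable equivalence implies equal values everywhere; look for a separating assignment.
a=0 gives E1 ↦ 0, E2 ↦ -2; values differ ⇒ not provably equivalent.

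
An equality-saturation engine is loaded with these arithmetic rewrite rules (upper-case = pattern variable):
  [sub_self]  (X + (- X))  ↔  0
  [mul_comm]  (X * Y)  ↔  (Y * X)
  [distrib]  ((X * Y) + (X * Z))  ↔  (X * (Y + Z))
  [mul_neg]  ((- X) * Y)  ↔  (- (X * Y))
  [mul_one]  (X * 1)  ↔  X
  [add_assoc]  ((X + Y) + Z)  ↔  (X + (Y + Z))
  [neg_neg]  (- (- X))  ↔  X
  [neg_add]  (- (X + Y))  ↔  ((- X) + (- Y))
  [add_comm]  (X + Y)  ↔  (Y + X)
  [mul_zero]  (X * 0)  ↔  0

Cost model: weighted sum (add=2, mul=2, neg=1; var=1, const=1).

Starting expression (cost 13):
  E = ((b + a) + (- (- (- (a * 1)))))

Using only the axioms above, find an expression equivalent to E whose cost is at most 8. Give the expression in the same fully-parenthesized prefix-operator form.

(1) (a * 1)  =[mul_one →]=  a    ⊢ ((b + a) + (- (- (- a))))
(2) (b + a)  =[add_comm →]=  (a + b)    ⊢ ((a + b) + (- (- (- a))))
(3) (- (- a))  =[neg_neg →]=  a    ⊢ cost 8, within 8

((a + b) + (- a))   [cost 8]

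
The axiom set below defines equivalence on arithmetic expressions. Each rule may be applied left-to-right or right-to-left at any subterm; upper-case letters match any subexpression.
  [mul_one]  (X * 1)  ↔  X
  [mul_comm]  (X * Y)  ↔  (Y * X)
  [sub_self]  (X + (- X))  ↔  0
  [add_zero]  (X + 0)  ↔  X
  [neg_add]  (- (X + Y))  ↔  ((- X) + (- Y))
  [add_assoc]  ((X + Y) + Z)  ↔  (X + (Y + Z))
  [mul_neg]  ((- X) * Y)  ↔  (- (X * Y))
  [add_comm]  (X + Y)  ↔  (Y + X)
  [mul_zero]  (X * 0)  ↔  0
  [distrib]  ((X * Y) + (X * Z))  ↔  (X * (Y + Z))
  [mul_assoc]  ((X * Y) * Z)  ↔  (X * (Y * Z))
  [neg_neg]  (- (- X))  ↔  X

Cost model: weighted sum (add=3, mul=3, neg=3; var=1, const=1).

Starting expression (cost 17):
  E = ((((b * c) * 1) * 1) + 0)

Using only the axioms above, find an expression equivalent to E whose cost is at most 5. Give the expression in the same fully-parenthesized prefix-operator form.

(b * c)   [cost 5]

step 1: add_zero (→) rewrites ((((b * c) * 1) * 1) + 0) into (((b * c) * 1) * 1)
step 2: mul_one (→) rewrites (((b * c) * 1) * 1) into ((b * c) * 1)
step 3: mul_one (→) rewrites ((b * c) * 1) into (b * c), reaching cost 5 (bound 5)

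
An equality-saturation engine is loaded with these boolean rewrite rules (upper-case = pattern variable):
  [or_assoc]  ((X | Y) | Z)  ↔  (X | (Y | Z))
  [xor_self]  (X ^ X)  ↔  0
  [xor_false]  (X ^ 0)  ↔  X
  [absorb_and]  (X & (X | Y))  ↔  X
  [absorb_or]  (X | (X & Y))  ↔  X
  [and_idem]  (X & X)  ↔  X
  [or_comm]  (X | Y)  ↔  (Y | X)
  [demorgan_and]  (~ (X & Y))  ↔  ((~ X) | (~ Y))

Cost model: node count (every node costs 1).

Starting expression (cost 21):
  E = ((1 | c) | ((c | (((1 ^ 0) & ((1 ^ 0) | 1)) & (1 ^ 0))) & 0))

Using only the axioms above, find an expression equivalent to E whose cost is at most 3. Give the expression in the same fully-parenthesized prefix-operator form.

(1 | c)   [cost 3]

1. [absorb_and →] ((1 ^ 0) & ((1 ^ 0) | 1))  →  (1 ^ 0);  E = ((1 | c) | ((c | ((1 ^ 0) & (1 ^ 0))) & 0))
2. [and_idem →] ((1 ^ 0) & (1 ^ 0))  →  (1 ^ 0);  E = ((1 | c) | ((c | (1 ^ 0)) & 0))
3. [or_comm →] (c | (1 ^ 0))  →  ((1 ^ 0) | c);  E = ((1 | c) | (((1 ^ 0) | c) & 0))
4. [xor_false →] (1 ^ 0)  →  1;  E = ((1 | c) | ((1 | c) & 0))
5. [absorb_or →] ((1 | c) | ((1 | c) & 0))  →  (1 | c);  cost 3 ≤ 3, done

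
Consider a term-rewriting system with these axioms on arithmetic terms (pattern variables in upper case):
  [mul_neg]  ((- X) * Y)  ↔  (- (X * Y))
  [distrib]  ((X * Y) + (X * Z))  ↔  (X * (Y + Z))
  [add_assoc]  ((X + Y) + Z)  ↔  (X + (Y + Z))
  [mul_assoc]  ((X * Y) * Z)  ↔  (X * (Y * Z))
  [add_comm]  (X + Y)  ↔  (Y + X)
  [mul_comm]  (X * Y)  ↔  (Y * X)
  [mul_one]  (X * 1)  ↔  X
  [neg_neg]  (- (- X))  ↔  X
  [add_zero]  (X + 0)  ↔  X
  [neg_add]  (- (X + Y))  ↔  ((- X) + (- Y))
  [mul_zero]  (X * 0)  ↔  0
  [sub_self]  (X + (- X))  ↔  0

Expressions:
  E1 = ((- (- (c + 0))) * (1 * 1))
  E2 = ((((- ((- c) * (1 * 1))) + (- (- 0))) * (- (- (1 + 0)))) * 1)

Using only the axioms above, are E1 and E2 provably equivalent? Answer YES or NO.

(1) (1 * 1)  =[mul_one →]=  1    ⊢ ((- (- (c + 0))) * 1)
(2) ((- (- (c + 0))) * 1)  =[mul_one →]=  (- (- (c + 0)))
(3) (c + 0)  =[add_zero →]=  c    ⊢ (- (- c))
(4) (- (- c))  =[add_zero ←]=  ((- (- c)) + 0)
(5) (- c)  =[mul_one ←]=  ((- c) * 1)    ⊢ ((- ((- c) * 1)) + 0)
(6) ((- ((- c) * 1)) + 0)  =[mul_one ←]=  (((- ((- c) * 1)) + 0) * 1)
(7) 1  =[mul_one ←]=  (1 * 1)    ⊢ (((- ((- c) * (1 * 1))) + 0) * 1)
(8) 0  =[neg_neg ←]=  (- (- 0))    ⊢ (((- ((- c) * (1 * 1))) + (- (- 0))) * 1)
(9) 1  =[neg_neg ←]=  (- (- 1))    ⊢ (((- ((- c) * (1 * 1))) + (- (- 0))) * (- (- 1)))
(10) 1  =[add_zero ←]=  (1 + 0)    ⊢ (((- ((- c) * (1 * 1))) + (- (- 0))) * (- (- (1 + 0))))
(11) (((- ((- c) * (1 * 1))) + (- (- 0))) * (- (- (1 + 0))))  =[mul_one ←]=  ((((- ((- c) * (1 * 1))) + (- (- 0))) * (- (- (1 + 0)))) * 1)    ⊢ E2

YES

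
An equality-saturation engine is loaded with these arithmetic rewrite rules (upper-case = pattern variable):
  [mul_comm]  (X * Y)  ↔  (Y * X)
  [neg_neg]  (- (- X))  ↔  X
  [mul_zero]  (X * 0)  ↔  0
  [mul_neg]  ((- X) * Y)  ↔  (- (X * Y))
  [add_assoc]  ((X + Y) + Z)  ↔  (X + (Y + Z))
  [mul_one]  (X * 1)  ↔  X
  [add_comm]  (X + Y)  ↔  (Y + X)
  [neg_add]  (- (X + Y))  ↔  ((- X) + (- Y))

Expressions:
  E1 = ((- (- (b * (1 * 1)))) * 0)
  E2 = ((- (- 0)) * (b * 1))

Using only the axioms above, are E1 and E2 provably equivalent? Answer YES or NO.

step 1: neg_neg (→) rewrites (- (- (b * (1 * 1)))) into (b * (1 * 1)), now ((b * (1 * 1)) * 0)
step 2: mul_one (→) rewrites (1 * 1) into 1, now ((b * 1) * 0)
step 3: mul_one (→) rewrites (b * 1) into b, now (b * 0)
step 4: mul_comm (→) rewrites (b * 0) into (0 * b)
step 5: mul_one (←) rewrites b into (b * 1), now (0 * (b * 1))
step 6: neg_neg (←) rewrites 0 into (- (- 0)), which is E2

YES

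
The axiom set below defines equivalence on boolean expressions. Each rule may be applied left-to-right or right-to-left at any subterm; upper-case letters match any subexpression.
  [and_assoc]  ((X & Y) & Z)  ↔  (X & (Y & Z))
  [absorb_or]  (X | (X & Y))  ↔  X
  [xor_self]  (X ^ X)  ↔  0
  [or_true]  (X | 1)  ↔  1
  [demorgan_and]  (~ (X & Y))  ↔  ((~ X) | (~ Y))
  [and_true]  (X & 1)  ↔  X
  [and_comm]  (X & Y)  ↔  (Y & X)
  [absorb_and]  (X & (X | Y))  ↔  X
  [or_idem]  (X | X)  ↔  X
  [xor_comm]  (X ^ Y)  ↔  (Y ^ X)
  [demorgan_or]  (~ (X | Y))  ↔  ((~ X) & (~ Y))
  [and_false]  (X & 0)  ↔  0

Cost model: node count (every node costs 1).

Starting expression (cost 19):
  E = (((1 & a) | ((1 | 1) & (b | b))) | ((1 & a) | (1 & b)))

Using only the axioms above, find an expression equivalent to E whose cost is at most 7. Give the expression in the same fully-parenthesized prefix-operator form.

1. [or_idem →] (1 | 1)  →  1;  E = (((1 & a) | (1 & (b | b))) | ((1 & a) | (1 & b)))
2. [or_idem →] (b | b)  →  b;  E = (((1 & a) | (1 & b)) | ((1 & a) | (1 & b)))
3. [or_idem →] (((1 & a) | (1 & b)) | ((1 & a) | (1 & b)))  →  ((1 & a) | (1 & b));  cost 7 ≤ 7, done

((1 & a) | (1 & b))   [cost 7]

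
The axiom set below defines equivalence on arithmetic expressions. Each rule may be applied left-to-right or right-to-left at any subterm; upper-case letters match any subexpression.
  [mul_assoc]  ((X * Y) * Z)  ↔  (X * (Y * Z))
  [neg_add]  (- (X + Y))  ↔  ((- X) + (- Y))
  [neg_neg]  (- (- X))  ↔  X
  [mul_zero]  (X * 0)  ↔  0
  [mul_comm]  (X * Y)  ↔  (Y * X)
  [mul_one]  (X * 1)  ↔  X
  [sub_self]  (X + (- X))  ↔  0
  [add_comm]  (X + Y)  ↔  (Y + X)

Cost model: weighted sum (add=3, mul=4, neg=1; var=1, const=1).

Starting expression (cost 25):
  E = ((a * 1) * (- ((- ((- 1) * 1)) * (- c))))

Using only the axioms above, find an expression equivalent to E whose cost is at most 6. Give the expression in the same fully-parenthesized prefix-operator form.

1. [mul_one →] ((- 1) * 1)  →  (- 1);  E = ((a * 1) * (- ((- (- 1)) * (- c))))
2. [neg_neg →] (- (- 1))  →  1;  E = ((a * 1) * (- (1 * (- c))))
3. [mul_one →] (a * 1)  →  a;  E = (a * (- (1 * (- c))))
4. [mul_comm →] (1 * (- c))  →  ((- c) * 1);  E = (a * (- ((- c) * 1)))
5. [mul_comm →] (a * (- ((- c) * 1)))  →  ((- ((- c) * 1)) * a)
6. [mul_one →] ((- c) * 1)  →  (- c);  E = ((- (- c)) * a)
7. [neg_neg →] (- (- c))  →  c;  cost 6 ≤ 6, done

(c * a)   [cost 6]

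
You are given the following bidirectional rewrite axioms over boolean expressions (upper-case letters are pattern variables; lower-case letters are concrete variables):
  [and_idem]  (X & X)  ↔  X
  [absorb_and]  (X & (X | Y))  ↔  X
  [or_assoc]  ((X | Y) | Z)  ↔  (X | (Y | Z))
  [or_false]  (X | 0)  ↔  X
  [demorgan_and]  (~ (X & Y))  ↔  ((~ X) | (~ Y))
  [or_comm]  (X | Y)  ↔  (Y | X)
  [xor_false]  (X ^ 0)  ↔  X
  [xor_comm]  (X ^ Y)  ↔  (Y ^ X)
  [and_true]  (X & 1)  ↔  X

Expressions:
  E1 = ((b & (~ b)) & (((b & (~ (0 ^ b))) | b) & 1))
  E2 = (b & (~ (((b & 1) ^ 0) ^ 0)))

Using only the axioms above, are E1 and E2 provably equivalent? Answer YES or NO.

YES

1. [and_true →] (((b & (~ (0 ^ b))) | b) & 1)  →  ((b & (~ (0 ^ b))) | b);  E1 = ((b & (~ b)) & ((b & (~ (0 ^ b))) | b))
2. [xor_comm →] (0 ^ b)  →  (b ^ 0);  E1 = ((b & (~ b)) & ((b & (~ (b ^ 0))) | b))
3. [xor_false →] (b ^ 0)  →  b;  E1 = ((b & (~ b)) & ((b & (~ b)) | b))
4. [absorb_and →] ((b & (~ b)) & ((b & (~ b)) | b))  →  (b & (~ b))
5. [xor_false ←] b  →  (b ^ 0);  E1 = (b & (~ (b ^ 0)))
6. [xor_false ←] b  →  (b ^ 0);  E1 = (b & (~ ((b ^ 0) ^ 0)))
7. [and_true ←] b  →  (b & 1);  this is E2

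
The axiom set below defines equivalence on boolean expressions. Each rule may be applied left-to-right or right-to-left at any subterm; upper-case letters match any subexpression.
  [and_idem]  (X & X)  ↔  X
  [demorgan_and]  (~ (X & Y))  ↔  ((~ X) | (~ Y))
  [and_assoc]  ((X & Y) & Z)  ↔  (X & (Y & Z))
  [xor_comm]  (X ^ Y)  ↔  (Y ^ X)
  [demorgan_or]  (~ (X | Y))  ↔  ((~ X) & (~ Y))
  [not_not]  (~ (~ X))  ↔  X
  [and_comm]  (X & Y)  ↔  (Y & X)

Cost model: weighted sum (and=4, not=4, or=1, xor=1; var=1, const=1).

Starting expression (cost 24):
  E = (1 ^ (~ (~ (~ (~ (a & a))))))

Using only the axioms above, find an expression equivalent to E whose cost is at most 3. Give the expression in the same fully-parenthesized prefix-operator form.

1. [not_not →] (~ (~ (~ (~ (a & a)))))  →  (~ (~ (a & a)));  E = (1 ^ (~ (~ (a & a))))
2. [and_idem →] (a & a)  →  a;  E = (1 ^ (~ (~ a)))
3. [not_not →] (~ (~ a))  →  a;  cost 3 ≤ 3, done

(1 ^ a)   [cost 3]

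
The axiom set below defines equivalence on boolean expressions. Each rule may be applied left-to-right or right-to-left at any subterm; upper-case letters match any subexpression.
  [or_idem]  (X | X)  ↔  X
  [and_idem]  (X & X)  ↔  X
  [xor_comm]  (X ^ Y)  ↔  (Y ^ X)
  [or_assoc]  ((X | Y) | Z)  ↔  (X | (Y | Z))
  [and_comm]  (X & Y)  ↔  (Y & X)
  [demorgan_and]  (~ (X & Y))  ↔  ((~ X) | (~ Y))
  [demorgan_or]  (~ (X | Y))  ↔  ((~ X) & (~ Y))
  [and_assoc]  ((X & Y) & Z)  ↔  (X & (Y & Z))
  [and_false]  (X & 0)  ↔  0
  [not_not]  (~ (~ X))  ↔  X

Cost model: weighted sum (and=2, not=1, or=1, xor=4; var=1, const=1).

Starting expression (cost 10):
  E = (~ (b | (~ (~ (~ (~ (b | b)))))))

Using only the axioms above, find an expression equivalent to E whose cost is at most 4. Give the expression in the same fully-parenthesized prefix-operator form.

1. [not_not →] (~ (~ (~ (~ (b | b)))))  →  (~ (~ (b | b)));  E = (~ (b | (~ (~ (b | b)))))
2. [not_not →] (~ (~ (b | b)))  →  (b | b);  E = (~ (b | (b | b)))
3. [or_idem →] (b | b)  →  b;  cost 4 ≤ 4, done

(~ (b | b))   [cost 4]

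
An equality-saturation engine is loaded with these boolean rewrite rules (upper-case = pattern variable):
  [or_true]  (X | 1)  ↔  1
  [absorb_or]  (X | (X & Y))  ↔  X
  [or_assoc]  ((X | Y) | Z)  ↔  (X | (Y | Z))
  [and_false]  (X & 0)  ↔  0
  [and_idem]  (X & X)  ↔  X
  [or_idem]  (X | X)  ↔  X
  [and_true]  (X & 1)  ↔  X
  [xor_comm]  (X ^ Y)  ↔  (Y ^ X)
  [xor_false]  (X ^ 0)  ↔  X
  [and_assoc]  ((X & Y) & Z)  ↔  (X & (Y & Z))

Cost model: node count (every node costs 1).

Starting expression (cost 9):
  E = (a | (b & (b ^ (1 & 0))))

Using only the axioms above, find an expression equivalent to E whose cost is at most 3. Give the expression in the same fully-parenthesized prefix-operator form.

(a | b)   [cost 3]

step 1: and_false (→) rewrites (1 & 0) into 0, now (a | (b & (b ^ 0)))
step 2: xor_false (→) rewrites (b ^ 0) into b, now (a | (b & b))
step 3: and_idem (→) rewrites (b & b) into b, reaching cost 3 (bound 3)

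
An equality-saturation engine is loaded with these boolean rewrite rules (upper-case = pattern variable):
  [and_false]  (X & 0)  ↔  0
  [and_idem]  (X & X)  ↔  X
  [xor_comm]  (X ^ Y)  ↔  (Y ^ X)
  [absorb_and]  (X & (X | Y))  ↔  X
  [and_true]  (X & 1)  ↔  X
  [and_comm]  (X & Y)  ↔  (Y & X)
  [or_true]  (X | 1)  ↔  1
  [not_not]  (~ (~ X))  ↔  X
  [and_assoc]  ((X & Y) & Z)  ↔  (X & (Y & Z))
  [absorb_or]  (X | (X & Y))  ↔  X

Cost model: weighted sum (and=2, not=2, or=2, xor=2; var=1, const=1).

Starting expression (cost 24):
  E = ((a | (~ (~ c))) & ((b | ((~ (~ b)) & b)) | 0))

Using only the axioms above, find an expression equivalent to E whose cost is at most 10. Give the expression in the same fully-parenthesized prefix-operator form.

(1) (~ (~ c))  =[not_not →]=  c    ⊢ ((a | c) & ((b | ((~ (~ b)) & b)) | 0))
(2) (~ (~ b))  =[not_not →]=  b    ⊢ ((a | c) & ((b | (b & b)) | 0))
(3) (b | (b & b))  =[absorb_or →]=  b    ⊢ cost 10, within 10

((a | c) & (b | 0))   [cost 10]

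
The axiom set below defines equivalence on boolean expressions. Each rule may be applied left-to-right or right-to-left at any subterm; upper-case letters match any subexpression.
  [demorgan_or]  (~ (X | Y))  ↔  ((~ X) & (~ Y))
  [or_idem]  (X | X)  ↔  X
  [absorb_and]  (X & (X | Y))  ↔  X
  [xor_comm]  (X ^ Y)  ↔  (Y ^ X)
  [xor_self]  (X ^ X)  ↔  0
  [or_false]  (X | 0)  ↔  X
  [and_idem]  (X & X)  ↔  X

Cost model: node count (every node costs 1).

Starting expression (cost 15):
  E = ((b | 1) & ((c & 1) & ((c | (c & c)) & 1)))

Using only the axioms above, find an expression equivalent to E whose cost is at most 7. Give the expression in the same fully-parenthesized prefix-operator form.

((b | 1) & (c & 1))   [cost 7]

(1) (c & c)  =[and_idem →]=  c    ⊢ ((b | 1) & ((c & 1) & ((c | c) & 1)))
(2) (c | c)  =[or_idem →]=  c    ⊢ ((b | 1) & ((c & 1) & (c & 1)))
(3) ((c & 1) & (c & 1))  =[and_idem →]=  (c & 1)    ⊢ cost 7, within 7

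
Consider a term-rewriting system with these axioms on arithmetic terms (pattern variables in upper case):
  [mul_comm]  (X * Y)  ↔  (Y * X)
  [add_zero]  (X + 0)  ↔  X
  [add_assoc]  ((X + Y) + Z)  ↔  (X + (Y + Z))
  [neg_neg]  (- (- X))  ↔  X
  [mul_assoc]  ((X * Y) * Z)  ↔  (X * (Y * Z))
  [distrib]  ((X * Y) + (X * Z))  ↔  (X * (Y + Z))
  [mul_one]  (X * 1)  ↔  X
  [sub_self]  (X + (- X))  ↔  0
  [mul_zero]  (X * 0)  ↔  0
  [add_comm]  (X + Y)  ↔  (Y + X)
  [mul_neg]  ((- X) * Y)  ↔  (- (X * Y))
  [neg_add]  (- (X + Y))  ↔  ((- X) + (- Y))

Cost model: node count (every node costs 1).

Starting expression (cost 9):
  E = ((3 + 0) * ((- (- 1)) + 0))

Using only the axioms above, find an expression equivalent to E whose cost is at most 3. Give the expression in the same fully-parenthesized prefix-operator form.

step 1: neg_neg (→) rewrites (- (- 1)) into 1, now ((3 + 0) * (1 + 0))
step 2: add_zero (→) rewrites (3 + 0) into 3, now (3 * (1 + 0))
step 3: add_zero (→) rewrites (1 + 0) into 1, reaching cost 3 (bound 3)

(3 * 1)   [cost 3]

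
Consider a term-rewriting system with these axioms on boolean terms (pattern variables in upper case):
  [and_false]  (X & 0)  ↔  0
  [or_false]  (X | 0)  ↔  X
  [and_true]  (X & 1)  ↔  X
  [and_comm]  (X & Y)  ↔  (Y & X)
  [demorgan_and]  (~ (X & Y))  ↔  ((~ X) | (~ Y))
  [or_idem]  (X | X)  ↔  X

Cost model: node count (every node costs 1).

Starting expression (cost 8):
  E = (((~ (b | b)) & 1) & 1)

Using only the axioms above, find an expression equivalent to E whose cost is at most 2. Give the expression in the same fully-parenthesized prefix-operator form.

1. [and_true →] ((~ (b | b)) & 1)  →  (~ (b | b));  E = ((~ (b | b)) & 1)
2. [and_true →] ((~ (b | b)) & 1)  →  (~ (b | b))
3. [or_idem →] (b | b)  →  b;  cost 2 ≤ 2, done

(~ b)   [cost 2]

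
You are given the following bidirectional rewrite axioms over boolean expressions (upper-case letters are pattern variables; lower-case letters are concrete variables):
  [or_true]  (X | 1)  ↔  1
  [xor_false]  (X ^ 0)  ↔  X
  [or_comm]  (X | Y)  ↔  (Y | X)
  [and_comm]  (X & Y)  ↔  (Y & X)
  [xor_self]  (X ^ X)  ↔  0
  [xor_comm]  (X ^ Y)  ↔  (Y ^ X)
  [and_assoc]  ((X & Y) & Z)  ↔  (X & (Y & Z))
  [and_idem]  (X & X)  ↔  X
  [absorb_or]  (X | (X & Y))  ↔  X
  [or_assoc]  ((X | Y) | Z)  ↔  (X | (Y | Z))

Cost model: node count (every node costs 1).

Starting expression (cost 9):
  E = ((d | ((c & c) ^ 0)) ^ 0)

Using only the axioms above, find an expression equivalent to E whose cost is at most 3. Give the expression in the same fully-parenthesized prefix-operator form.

(1) (c & c)  =[and_idem →]=  c    ⊢ ((d | (c ^ 0)) ^ 0)
(2) ((d | (c ^ 0)) ^ 0)  =[xor_false →]=  (d | (c ^ 0))
(3) (c ^ 0)  =[xor_false →]=  c    ⊢ cost 3, within 3

(d | c)   [cost 3]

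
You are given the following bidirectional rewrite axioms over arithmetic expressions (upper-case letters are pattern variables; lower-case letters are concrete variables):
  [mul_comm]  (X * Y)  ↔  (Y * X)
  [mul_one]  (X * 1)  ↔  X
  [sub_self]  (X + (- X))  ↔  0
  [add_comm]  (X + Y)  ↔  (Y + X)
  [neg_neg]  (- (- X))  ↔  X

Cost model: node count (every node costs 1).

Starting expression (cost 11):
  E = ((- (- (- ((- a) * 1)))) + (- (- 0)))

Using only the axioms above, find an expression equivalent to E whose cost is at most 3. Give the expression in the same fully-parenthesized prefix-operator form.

(1) (- (- (- ((- a) * 1))))  =[neg_neg →]=  (- ((- a) * 1))    ⊢ ((- ((- a) * 1)) + (- (- 0)))
(2) ((- ((- a) * 1)) + (- (- 0)))  =[add_comm →]=  ((- (- 0)) + (- ((- a) * 1)))
(3) ((- a) * 1)  =[mul_one →]=  (- a)    ⊢ ((- (- 0)) + (- (- a)))
(4) (- (- a))  =[neg_neg →]=  a    ⊢ ((- (- 0)) + a)
(5) (- (- 0))  =[neg_neg →]=  0    ⊢ cost 3, within 3

(0 + a)   [cost 3]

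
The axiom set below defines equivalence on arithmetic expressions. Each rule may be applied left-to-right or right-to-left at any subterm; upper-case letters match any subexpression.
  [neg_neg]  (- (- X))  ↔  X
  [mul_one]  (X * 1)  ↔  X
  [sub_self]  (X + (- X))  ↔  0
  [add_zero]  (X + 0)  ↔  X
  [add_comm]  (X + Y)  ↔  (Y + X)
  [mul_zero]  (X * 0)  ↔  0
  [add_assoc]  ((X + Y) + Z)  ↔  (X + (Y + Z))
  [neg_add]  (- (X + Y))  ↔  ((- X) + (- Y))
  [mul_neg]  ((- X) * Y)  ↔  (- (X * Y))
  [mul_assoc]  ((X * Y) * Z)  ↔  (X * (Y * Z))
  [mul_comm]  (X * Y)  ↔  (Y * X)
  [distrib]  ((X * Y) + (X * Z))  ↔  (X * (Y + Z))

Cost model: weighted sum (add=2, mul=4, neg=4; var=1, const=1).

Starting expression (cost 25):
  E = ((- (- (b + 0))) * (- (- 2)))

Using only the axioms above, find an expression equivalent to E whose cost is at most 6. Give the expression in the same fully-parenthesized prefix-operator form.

(b * 2)   [cost 6]

1. [add_zero →] (b + 0)  →  b;  E = ((- (- b)) * (- (- 2)))
2. [neg_neg →] (- (- b))  →  b;  E = (b * (- (- 2)))
3. [neg_neg →] (- (- 2))  →  2;  cost 6 ≤ 6, done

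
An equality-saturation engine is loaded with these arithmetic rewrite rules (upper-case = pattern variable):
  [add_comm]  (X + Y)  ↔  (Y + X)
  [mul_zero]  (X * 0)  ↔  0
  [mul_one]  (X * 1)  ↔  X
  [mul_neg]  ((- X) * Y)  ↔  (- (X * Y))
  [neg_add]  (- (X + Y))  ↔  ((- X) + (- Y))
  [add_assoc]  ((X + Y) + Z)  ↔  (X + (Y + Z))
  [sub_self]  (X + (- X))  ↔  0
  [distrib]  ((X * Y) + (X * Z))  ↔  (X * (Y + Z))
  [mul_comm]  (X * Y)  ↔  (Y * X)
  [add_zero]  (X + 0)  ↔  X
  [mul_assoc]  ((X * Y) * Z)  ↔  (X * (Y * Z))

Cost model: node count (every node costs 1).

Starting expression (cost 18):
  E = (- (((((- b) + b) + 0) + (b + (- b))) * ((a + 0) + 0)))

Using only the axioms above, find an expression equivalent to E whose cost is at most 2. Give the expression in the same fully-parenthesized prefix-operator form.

(1) (((- b) + b) + 0)  =[add_zero →]=  ((- b) + b)    ⊢ (- ((((- b) + b) + (b + (- b))) * ((a + 0) + 0)))
(2) (b + (- b))  =[sub_self →]=  0    ⊢ (- ((((- b) + b) + 0) * ((a + 0) + 0)))
(3) (((- b) + b) + 0)  =[add_assoc →]=  ((- b) + (b + 0))    ⊢ (- (((- b) + (b + 0)) * ((a + 0) + 0)))
(4) (b + 0)  =[add_zero →]=  b    ⊢ (- (((- b) + b) * ((a + 0) + 0)))
(5) ((- b) + b)  =[add_comm →]=  (b + (- b))    ⊢ (- ((b + (- b)) * ((a + 0) + 0)))
(6) (a + 0)  =[add_zero →]=  a    ⊢ (- ((b + (- b)) * (a + 0)))
(7) (a + 0)  =[add_zero →]=  a    ⊢ (- ((b + (- b)) * a))
(8) (b + (- b))  =[sub_self →]=  0    ⊢ (- (0 * a))
(9) (0 * a)  =[mul_comm →]=  (a * 0)    ⊢ (- (a * 0))
(10) (a * 0)  =[mul_zero →]=  0    ⊢ cost 2, within 2

(- 0)   [cost 2]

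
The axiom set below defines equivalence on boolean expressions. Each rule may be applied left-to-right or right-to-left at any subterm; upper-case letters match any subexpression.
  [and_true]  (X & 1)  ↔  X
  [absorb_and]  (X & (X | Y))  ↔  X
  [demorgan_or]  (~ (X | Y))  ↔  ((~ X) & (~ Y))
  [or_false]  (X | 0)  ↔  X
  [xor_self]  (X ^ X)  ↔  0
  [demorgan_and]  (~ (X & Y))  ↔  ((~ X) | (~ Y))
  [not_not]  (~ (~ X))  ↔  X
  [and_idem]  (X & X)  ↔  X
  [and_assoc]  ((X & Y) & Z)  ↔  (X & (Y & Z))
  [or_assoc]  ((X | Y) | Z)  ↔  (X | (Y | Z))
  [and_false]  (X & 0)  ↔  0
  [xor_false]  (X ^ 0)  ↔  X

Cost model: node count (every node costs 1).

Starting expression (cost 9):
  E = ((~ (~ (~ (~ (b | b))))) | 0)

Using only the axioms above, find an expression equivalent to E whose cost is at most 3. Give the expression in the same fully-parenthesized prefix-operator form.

1. [not_not →] (~ (~ (~ (b | b))))  →  (~ (b | b));  E = ((~ (~ (b | b))) | 0)
2. [or_false →] ((~ (~ (b | b))) | 0)  →  (~ (~ (b | b)))
3. [not_not →] (~ (~ (b | b)))  →  (b | b);  cost 3 ≤ 3, done

(b | b)   [cost 3]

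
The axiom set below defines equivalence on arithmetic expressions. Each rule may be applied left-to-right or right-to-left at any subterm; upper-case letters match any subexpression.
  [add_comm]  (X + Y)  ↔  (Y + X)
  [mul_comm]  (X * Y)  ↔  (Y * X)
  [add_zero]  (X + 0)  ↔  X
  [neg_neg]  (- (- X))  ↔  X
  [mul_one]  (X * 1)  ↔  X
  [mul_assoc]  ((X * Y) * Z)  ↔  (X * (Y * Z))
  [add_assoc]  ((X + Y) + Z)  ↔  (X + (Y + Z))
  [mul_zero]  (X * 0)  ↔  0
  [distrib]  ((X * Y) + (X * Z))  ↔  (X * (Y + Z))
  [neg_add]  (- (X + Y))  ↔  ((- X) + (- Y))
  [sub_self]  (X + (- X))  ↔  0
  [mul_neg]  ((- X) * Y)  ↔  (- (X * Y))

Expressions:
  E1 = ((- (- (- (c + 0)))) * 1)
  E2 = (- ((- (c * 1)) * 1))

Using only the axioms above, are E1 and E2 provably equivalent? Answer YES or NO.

The axioms are sound identities: if E1 ↔* E2 then E1 and E2 evaluate identically under any assignment.
Under c=1: E1 evaluates to -1, E2 to 1. Distinct ⇒ no rewrite sequence connects them.

NO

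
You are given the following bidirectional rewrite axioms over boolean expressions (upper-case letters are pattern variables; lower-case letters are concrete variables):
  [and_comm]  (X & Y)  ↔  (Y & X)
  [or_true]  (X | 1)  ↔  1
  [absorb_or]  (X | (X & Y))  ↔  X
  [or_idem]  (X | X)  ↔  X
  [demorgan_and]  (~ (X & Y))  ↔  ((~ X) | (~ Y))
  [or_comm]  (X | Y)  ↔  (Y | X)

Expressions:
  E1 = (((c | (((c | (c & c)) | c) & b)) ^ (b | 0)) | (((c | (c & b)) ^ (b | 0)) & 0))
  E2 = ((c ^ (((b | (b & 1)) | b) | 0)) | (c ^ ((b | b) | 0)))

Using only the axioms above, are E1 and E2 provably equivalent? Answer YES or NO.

1. [absorb_or →] (c | (c & c))  →  c;  E1 = (((c | ((c | c) & b)) ^ (b | 0)) | (((c | (c & b)) ^ (b | 0)) & 0))
2. [or_idem →] (c | c)  →  c;  E1 = (((c | (c & b)) ^ (b | 0)) | (((c | (c & b)) ^ (b | 0)) & 0))
3. [absorb_or →] (((c | (c & b)) ^ (b | 0)) | (((c | (c & b)) ^ (b | 0)) & 0))  →  ((c | (c & b)) ^ (b | 0))
4. [absorb_or →] (c | (c & b))  →  c;  E1 = (c ^ (b | 0))
5. [or_idem ←] b  →  (b | b);  E1 = (c ^ ((b | b) | 0))
6. [or_idem ←] (c ^ ((b | b) | 0))  →  ((c ^ ((b | b) | 0)) | (c ^ ((b | b) | 0)))
7. [absorb_or ←] b  →  (b | (b & 1));  this is E2

YES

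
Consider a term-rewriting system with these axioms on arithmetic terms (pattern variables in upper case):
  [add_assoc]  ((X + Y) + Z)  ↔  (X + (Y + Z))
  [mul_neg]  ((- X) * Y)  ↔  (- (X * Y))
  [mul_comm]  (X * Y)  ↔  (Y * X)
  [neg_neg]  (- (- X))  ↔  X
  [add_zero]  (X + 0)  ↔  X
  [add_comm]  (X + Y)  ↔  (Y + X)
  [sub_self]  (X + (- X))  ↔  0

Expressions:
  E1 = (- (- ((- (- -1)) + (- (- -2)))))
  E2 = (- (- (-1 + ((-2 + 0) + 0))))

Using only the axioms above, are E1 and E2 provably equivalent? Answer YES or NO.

1. [neg_neg →] (- (- ((- (- -1)) + (- (- -2)))))  →  ((- (- -1)) + (- (- -2)))
2. [neg_neg →] (- (- -1))  →  -1;  E1 = (-1 + (- (- -2)))
3. [neg_neg →] (- (- -2))  →  -2;  E1 = (-1 + -2)
4. [neg_neg ←] (-1 + -2)  →  (- (- (-1 + -2)))
5. [add_zero ←] -2  →  (-2 + 0);  E1 = (- (- (-1 + (-2 + 0))))
6. [add_zero ←] (-2 + 0)  →  ((-2 + 0) + 0);  this is E2

YES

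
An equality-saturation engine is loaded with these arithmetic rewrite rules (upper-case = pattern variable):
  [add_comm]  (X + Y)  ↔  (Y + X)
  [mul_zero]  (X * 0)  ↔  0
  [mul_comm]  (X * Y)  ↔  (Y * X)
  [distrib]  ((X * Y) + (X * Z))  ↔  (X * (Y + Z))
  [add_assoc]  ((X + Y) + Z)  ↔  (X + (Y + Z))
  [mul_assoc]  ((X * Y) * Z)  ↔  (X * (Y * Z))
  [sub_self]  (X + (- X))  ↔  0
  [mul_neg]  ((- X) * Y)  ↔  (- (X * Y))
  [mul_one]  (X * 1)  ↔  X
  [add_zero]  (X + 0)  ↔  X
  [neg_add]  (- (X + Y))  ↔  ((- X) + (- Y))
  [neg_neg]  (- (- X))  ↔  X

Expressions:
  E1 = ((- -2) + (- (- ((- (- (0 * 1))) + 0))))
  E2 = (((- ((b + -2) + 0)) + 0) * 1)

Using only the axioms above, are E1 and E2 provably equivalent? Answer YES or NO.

NO

All listed rules preserve value, hence provable equivalence implies equal values everywhere; look for a separating assignment.
b=1 gives E1 ↦ 2, E2 ↦ 1; values differ ⇒ not provably equivalent.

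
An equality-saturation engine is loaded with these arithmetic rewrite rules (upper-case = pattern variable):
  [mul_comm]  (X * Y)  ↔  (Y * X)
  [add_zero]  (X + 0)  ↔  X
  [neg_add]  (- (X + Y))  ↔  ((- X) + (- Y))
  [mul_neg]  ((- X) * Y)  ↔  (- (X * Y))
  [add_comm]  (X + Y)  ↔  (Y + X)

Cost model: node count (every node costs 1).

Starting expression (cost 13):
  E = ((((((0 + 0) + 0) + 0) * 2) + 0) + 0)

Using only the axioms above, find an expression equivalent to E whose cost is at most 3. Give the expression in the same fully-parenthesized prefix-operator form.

(1) (((((0 + 0) + 0) + 0) * 2) + 0)  =[add_zero →]=  ((((0 + 0) + 0) + 0) * 2)    ⊢ (((((0 + 0) + 0) + 0) * 2) + 0)
(2) ((0 + 0) + 0)  =[add_zero →]=  (0 + 0)    ⊢ ((((0 + 0) + 0) * 2) + 0)
(3) ((0 + 0) + 0)  =[add_zero →]=  (0 + 0)    ⊢ (((0 + 0) * 2) + 0)
(4) (0 + 0)  =[add_zero →]=  0    ⊢ ((0 * 2) + 0)
(5) ((0 * 2) + 0)  =[add_zero →]=  (0 * 2)    ⊢ cost 3, within 3

(0 * 2)   [cost 3]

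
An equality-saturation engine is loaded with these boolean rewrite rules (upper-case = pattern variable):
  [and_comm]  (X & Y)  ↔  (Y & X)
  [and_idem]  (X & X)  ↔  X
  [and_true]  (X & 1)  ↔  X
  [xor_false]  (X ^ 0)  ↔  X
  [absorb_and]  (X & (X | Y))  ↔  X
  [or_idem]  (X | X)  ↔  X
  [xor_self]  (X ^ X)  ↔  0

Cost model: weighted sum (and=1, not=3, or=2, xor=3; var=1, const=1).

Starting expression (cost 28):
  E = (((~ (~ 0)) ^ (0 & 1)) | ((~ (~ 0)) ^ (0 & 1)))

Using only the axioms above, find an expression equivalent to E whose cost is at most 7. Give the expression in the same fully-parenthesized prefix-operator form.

(~ (~ 0))   [cost 7]

step 1: or_idem (→) rewrites (((~ (~ 0)) ^ (0 & 1)) | ((~ (~ 0)) ^ (0 & 1))) into ((~ (~ 0)) ^ (0 & 1))
step 2: and_true (→) rewrites (0 & 1) into 0, now ((~ (~ 0)) ^ 0)
step 3: xor_false (→) rewrites ((~ (~ 0)) ^ 0) into (~ (~ 0)), reaching cost 7 (bound 7)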